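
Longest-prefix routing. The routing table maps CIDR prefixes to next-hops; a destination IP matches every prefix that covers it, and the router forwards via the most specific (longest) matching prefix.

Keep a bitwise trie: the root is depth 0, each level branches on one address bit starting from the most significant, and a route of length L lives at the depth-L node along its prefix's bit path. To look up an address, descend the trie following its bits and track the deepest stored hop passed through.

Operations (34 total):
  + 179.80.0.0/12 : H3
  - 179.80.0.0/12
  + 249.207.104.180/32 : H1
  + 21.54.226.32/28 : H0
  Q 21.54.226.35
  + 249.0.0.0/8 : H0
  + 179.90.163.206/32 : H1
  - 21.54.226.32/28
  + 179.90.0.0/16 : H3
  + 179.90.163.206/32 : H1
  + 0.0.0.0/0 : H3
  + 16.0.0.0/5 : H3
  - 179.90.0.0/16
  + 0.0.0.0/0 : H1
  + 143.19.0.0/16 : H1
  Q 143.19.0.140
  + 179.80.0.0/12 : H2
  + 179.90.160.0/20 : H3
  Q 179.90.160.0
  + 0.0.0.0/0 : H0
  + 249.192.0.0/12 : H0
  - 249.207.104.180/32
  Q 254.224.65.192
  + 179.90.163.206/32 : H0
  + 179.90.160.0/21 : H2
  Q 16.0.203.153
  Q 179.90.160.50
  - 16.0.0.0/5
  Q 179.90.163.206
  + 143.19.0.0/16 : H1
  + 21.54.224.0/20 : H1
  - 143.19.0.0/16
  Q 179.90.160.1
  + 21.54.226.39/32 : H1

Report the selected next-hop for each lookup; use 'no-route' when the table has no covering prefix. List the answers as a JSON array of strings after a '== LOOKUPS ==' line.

Apply in order:
  + 179.80.0.0/12 (H3) depth=12
  del 179.80.0.0/12 (clear depth 12)
  + 249.207.104.180/32 (H1) depth=32
  + 21.54.226.32/28 (H0) depth=28
  ? 21.54.226.35  path d0:-→d1:-→d2:-→d3:-→d4:-→d5:-→d6:-→d7:-→d8:-→d9:-→d10:-→d11:-→d12:-→d13:-→d14:-→d15:-→d16:-→d17:-→d18:-→d19:-→d20:-→d21:-→d22:-→d23:-→d24:-→d25:-→d26:-→d27:-→d28:H0  best=H0
  + 249.0.0.0/8 (H0) depth=8
  + 179.90.163.206/32 (H1) depth=32
  del 21.54.226.32/28 (clear depth 28)
  + 179.90.0.0/16 (H3) depth=16
  + 179.90.163.206/32 (H1) depth=32
  + 0.0.0.0/0 (H3) depth=0
  + 16.0.0.0/5 (H3) depth=5
  del 179.90.0.0/16 (clear depth 16)
  + 0.0.0.0/0 (H1) depth=0
  + 143.19.0.0/16 (H1) depth=16
  ? 143.19.0.140  path d0:H1→d1:-→d2:-→d3:-→d4:-→d5:-→d6:-→d7:-→d8:-→d9:-→d10:-→d11:-→d12:-→d13:-→d14:-→d15:-→d16:H1  best=H1
  + 179.80.0.0/12 (H2) depth=12
  + 179.90.160.0/20 (H3) depth=20
  ? 179.90.160.0  path d0:H1→d1:-→d2:-→d3:-→d4:-→d5:-→d6:-→d7:-→d8:-→d9:-→d10:-→d11:-→d12:H2→d13:-→d14:-→d15:-→d16:-→d17:-→d18:-→d19:-→d20:H3→d21:-→d22:-  best=H3
  + 0.0.0.0/0 (H0) depth=0
  + 249.192.0.0/12 (H0) depth=12
  del 249.207.104.180/32 (clear depth 32)
  ? 254.224.65.192  path d0:H0→d1:-→d2:-→d3:-→d4:-→d5:-  best=H0
  + 179.90.163.206/32 (H0) depth=32
  + 179.90.160.0/21 (H2) depth=21
  ? 16.0.203.153  path d0:H0→d1:-→d2:-→d3:-→d4:-→d5:H3  best=H3
  ? 179.90.160.50  path d0:H0→d1:-→d2:-→d3:-→d4:-→d5:-→d6:-→d7:-→d8:-→d9:-→d10:-→d11:-→d12:H2→d13:-→d14:-→d15:-→d16:-→d17:-→d18:-→d19:-→d20:H3→d21:H2→d22:-  best=H2
  del 16.0.0.0/5 (clear depth 5)
  ? 179.90.163.206  path d0:H0→d1:-→d2:-→d3:-→d4:-→d5:-→d6:-→d7:-→d8:-→d9:-→d10:-→d11:-→d12:H2→d13:-→d14:-→d15:-→d16:-→d17:-→d18:-→d19:-→d20:H3→d21:H2→d22:-→d23:-→d24:-→d25:-→d26:-→d27:-→d28:-→d29:-→d30:-→d31:-→d32:H0  best=H0
  + 143.19.0.0/16 (H1) depth=16
  + 21.54.224.0/20 (H1) depth=20
  del 143.19.0.0/16 (clear depth 16)
  ? 179.90.160.1  path d0:H0→d1:-→d2:-→d3:-→d4:-→d5:-→d6:-→d7:-→d8:-→d9:-→d10:-→d11:-→d12:H2→d13:-→d14:-→d15:-→d16:-→d17:-→d18:-→d19:-→d20:H3→d21:H2→d22:-  best=H2
  + 21.54.226.39/32 (H1) depth=32

== LOOKUPS ==
["H0","H1","H3","H0","H3","H2","H0","H2"]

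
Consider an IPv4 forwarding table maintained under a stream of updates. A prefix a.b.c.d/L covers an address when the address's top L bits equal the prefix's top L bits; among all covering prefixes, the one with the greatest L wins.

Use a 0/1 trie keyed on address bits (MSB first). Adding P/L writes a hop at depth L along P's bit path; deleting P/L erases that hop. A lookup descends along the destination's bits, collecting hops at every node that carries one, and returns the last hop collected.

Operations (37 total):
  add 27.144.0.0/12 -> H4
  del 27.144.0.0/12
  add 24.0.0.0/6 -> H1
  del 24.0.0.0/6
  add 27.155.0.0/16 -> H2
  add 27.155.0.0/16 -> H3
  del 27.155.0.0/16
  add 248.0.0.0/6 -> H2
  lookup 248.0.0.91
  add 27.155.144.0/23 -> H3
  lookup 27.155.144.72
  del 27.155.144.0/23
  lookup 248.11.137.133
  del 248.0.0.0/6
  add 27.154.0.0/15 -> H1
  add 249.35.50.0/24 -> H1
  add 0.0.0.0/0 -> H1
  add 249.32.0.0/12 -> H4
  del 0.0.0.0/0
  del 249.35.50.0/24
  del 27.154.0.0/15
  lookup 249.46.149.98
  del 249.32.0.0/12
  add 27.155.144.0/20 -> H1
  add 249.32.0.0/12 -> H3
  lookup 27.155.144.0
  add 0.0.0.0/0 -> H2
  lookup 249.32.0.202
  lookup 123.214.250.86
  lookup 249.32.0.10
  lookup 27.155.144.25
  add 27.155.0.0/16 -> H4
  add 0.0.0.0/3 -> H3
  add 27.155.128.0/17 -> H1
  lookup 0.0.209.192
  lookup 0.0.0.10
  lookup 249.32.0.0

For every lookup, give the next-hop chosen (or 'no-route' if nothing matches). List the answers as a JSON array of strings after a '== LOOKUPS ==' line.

Process each operation:
  + 27.144.0.0/12 (H4) depth=12
  - 27.144.0.0/12 clear@12
  + 24.0.0.0/6 (H1) depth=6
  - 24.0.0.0/6 clear@6
  + 27.155.0.0/16 (H2) depth=16
  + 27.155.0.0/16 (H3) depth=16
  - 27.155.0.0/16 clear@16
  + 248.0.0.0/6 (H2) depth=6
  lookup 248.0.0.91: bits 111110 walk d0:-→d1:-→d2:-→d3:-→d4:-→d5:-→d6:H2 -> H2
  + 27.155.144.0/23 (H3) depth=23
  lookup 27.155.144.72: bits 00011011100110111001000 walk d0:-→d1:-→d2:-→d3:-→d4:-→d5:-→d6:-→d7:-→d8:-→d9:-→d10:-→d11:-→d12:-→d13:-→d14:-→d15:-→d16:-→d17:-→d18:-→d19:-→d20:-→d21:-→d22:-→d23:H3 -> H3
  - 27.155.144.0/23 clear@23
  lookup 248.11.137.133: bits 111110 walk d0:-→d1:-→d2:-→d3:-→d4:-→d5:-→d6:H2 -> H2
  - 248.0.0.0/6 clear@6
  + 27.154.0.0/15 (H1) depth=15
  + 249.35.50.0/24 (H1) depth=24
  + 0.0.0.0/0 (H1) depth=0
  + 249.32.0.0/12 (H4) depth=12
  - 0.0.0.0/0 clear@0
  - 249.35.50.0/24 clear@24
  - 27.154.0.0/15 clear@15
  lookup 249.46.149.98: bits 111110010010 walk d0:-→d1:-→d2:-→d3:-→d4:-→d5:-→d6:-→d7:-→d8:-→d9:-→d10:-→d11:-→d12:H4 -> H4
  - 249.32.0.0/12 clear@12
  + 27.155.144.0/20 (H1) depth=20
  + 249.32.0.0/12 (H3) depth=12
  lookup 27.155.144.0: bits 00011011100110111001000 walk d0:-→d1:-→d2:-→d3:-→d4:-→d5:-→d6:-→d7:-→d8:-→d9:-→d10:-→d11:-→d12:-→d13:-→d14:-→d15:-→d16:-→d17:-→d18:-→d19:-→d20:H1→d21:-→d22:-→d23:- -> H1
  + 0.0.0.0/0 (H2) depth=0
  lookup 249.32.0.202: bits 11111001001000 walk d0:H2→d1:-→d2:-→d3:-→d4:-→d5:-→d6:-→d7:-→d8:-→d9:-→d10:-→d11:-→d12:H3→d13:-→d14:- -> H3
  lookup 123.214.250.86: bits 0 walk d0:H2→d1:- -> H2
  lookup 249.32.0.10: bits 11111001001000 walk d0:H2→d1:-→d2:-→d3:-→d4:-→d5:-→d6:-→d7:-→d8:-→d9:-→d10:-→d11:-→d12:H3→d13:-→d14:- -> H3
  lookup 27.155.144.25: bits 00011011100110111001000 walk d0:H2→d1:-→d2:-→d3:-→d4:-→d5:-→d6:-→d7:-→d8:-→d9:-→d10:-→d11:-→d12:-→d13:-→d14:-→d15:-→d16:-→d17:-→d18:-→d19:-→d20:H1→d21:-→d22:-→d23:- -> H1
  + 27.155.0.0/16 (H4) depth=16
  + 0.0.0.0/3 (H3) depth=3
  + 27.155.128.0/17 (H1) depth=17
  lookup 0.0.209.192: bits 000 walk d0:H2→d1:-→d2:-→d3:H3 -> H3
  lookup 0.0.0.10: bits 000 walk d0:H2→d1:-→d2:-→d3:H3 -> H3
  lookup 249.32.0.0: bits 11111001001000 walk d0:H2→d1:-→d2:-→d3:-→d4:-→d5:-→d6:-→d7:-→d8:-→d9:-→d10:-→d11:-→d12:H3→d13:-→d14:- -> H3

== LOOKUPS ==
["H2","H3","H2","H4","H1","H3","H2","H3","H1","H3","H3","H3"]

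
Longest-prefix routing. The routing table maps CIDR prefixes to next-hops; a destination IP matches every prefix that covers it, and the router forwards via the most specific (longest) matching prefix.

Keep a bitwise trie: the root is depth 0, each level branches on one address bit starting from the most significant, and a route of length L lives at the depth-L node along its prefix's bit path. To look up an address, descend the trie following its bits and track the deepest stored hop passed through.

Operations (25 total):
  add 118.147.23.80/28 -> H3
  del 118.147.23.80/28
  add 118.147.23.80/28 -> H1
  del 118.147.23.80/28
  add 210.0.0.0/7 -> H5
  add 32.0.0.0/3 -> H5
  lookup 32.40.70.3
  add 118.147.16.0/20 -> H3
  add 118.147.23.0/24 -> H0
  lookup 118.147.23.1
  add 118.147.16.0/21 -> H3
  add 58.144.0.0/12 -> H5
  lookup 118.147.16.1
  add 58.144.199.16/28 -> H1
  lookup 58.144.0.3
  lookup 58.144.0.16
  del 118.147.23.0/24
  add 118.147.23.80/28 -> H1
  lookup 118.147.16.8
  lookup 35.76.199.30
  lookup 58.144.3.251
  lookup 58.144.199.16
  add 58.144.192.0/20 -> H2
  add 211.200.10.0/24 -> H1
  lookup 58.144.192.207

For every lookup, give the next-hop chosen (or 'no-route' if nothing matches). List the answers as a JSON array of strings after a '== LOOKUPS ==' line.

Apply in order:
  add 118.147.23.80/28 -> H3 at depth 28
  - 118.147.23.80/28 clear@28
  add 118.147.23.80/28 -> H1 at depth 28
  - 118.147.23.80/28 clear@28
  add 210.0.0.0/7 -> H5 at depth 7
  add 32.0.0.0/3 -> H5 at depth 3
  ? 32.40.70.3  path d0:-→d1:-→d2:-→d3:H5  best=H5
  add 118.147.16.0/20 -> H3 at depth 20
  add 118.147.23.0/24 -> H0 at depth 24
  ? 118.147.23.1  path d0:-→d1:-→d2:-→d3:-→d4:-→d5:-→d6:-→d7:-→d8:-→d9:-→d10:-→d11:-→d12:-→d13:-→d14:-→d15:-→d16:-→d17:-→d18:-→d19:-→d20:H3→d21:-→d22:-→d23:-→d24:H0→d25:-  best=H0
  add 118.147.16.0/21 -> H3 at depth 21
  add 58.144.0.0/12 -> H5 at depth 12
  ? 118.147.16.1  path d0:-→d1:-→d2:-→d3:-→d4:-→d5:-→d6:-→d7:-→d8:-→d9:-→d10:-→d11:-→d12:-→d13:-→d14:-→d15:-→d16:-→d17:-→d18:-→d19:-→d20:H3→d21:H3  best=H3
  add 58.144.199.16/28 -> H1 at depth 28
  ? 58.144.0.3  path d0:-→d1:-→d2:-→d3:H5→d4:-→d5:-→d6:-→d7:-→d8:-→d9:-→d10:-→d11:-→d12:H5→d13:-→d14:-→d15:-→d16:-  best=H5
  ? 58.144.0.16  path d0:-→d1:-→d2:-→d3:H5→d4:-→d5:-→d6:-→d7:-→d8:-→d9:-→d10:-→d11:-→d12:H5→d13:-→d14:-→d15:-→d16:-  best=H5
  - 118.147.23.0/24 clear@24
  add 118.147.23.80/28 -> H1 at depth 28
  ? 118.147.16.8  path d0:-→d1:-→d2:-→d3:-→d4:-→d5:-→d6:-→d7:-→d8:-→d9:-→d10:-→d11:-→d12:-→d13:-→d14:-→d15:-→d16:-→d17:-→d18:-→d19:-→d20:H3→d21:H3  best=H3
  ? 35.76.199.30  path d0:-→d1:-→d2:-→d3:H5  best=H5
  ? 58.144.3.251  path d0:-→d1:-→d2:-→d3:H5→d4:-→d5:-→d6:-→d7:-→d8:-→d9:-→d10:-→d11:-→d12:H5→d13:-→d14:-→d15:-→d16:-  best=H5
  ? 58.144.199.16  path d0:-→d1:-→d2:-→d3:H5→d4:-→d5:-→d6:-→d7:-→d8:-→d9:-→d10:-→d11:-→d12:H5→d13:-→d14:-→d15:-→d16:-→d17:-→d18:-→d19:-→d20:-→d21:-→d22:-→d23:-→d24:-→d25:-→d26:-→d27:-→d28:H1  best=H1
  add 58.144.192.0/20 -> H2 at depth 20
  add 211.200.10.0/24 -> H1 at depth 24
  ? 58.144.192.207  path d0:-→d1:-→d2:-→d3:H5→d4:-→d5:-→d6:-→d7:-→d8:-→d9:-→d10:-→d11:-→d12:H5→d13:-→d14:-→d15:-→d16:-→d17:-→d18:-→d19:-→d20:H2→d21:-  best=H2

== LOOKUPS ==
["H5","H0","H3","H5","H5","H3","H5","H5","H1","H2"]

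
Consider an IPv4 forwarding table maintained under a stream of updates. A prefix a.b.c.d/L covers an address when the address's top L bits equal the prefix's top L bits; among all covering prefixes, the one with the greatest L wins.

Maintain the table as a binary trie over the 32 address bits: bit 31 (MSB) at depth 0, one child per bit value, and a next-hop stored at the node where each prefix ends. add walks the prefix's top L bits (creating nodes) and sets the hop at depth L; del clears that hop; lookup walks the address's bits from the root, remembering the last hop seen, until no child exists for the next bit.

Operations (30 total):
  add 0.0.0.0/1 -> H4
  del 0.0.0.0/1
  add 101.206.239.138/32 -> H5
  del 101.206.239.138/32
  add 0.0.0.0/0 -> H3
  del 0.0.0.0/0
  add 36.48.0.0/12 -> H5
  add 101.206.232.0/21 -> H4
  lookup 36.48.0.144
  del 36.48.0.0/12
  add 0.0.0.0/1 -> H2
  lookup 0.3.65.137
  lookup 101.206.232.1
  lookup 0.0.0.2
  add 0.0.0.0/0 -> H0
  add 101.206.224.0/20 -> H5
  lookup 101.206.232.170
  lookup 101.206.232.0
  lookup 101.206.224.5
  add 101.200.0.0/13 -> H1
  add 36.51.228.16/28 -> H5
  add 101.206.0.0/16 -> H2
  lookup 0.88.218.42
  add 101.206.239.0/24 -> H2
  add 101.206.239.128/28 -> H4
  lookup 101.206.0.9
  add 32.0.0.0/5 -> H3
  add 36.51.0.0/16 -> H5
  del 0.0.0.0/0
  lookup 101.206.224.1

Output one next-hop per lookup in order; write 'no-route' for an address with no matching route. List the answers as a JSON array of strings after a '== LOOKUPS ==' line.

Process each operation:
  + 0.0.0.0/1 (H4) depth=1
  - 0.0.0.0/1 clear@1
  + 101.206.239.138/32 (H5) depth=32
  - 101.206.239.138/32 clear@32
  + 0.0.0.0/0 (H3) depth=0
  - 0.0.0.0/0 clear@0
  + 36.48.0.0/12 (H5) depth=12
  + 101.206.232.0/21 (H4) depth=21
  ? 36.48.0.144  path d0:-→d1:-→d2:-→d3:-→d4:-→d5:-→d6:-→d7:-→d8:-→d9:-→d10:-→d11:-→d12:H5  best=H5
  - 36.48.0.0/12 clear@12
  + 0.0.0.0/1 (H2) depth=1
  ? 0.3.65.137  path d0:-→d1:H2→d2:-  best=H2
  ? 101.206.232.1  path d0:-→d1:H2→d2:-→d3:-→d4:-→d5:-→d6:-→d7:-→d8:-→d9:-→d10:-→d11:-→d12:-→d13:-→d14:-→d15:-→d16:-→d17:-→d18:-→d19:-→d20:-→d21:H4  best=H4
  ? 0.0.0.2  path d0:-→d1:H2→d2:-  best=H2
  + 0.0.0.0/0 (H0) depth=0
  + 101.206.224.0/20 (H5) depth=20
  ? 101.206.232.170  path d0:H0→d1:H2→d2:-→d3:-→d4:-→d5:-→d6:-→d7:-→d8:-→d9:-→d10:-→d11:-→d12:-→d13:-→d14:-→d15:-→d16:-→d17:-→d18:-→d19:-→d20:H5→d21:H4  best=H4
  ? 101.206.232.0  path d0:H0→d1:H2→d2:-→d3:-→d4:-→d5:-→d6:-→d7:-→d8:-→d9:-→d10:-→d11:-→d12:-→d13:-→d14:-→d15:-→d16:-→d17:-→d18:-→d19:-→d20:H5→d21:H4  best=H4
  ? 101.206.224.5  path d0:H0→d1:H2→d2:-→d3:-→d4:-→d5:-→d6:-→d7:-→d8:-→d9:-→d10:-→d11:-→d12:-→d13:-→d14:-→d15:-→d16:-→d17:-→d18:-→d19:-→d20:H5  best=H5
  + 101.200.0.0/13 (H1) depth=13
  + 36.51.228.16/28 (H5) depth=28
  + 101.206.0.0/16 (H2) depth=16
  ? 0.88.218.42  path d0:H0→d1:H2→d2:-  best=H2
  + 101.206.239.0/24 (H2) depth=24
  + 101.206.239.128/28 (H4) depth=28
  ? 101.206.0.9  path d0:H0→d1:H2→d2:-→d3:-→d4:-→d5:-→d6:-→d7:-→d8:-→d9:-→d10:-→d11:-→d12:-→d13:H1→d14:-→d15:-→d16:H2  best=H2
  + 32.0.0.0/5 (H3) depth=5
  + 36.51.0.0/16 (H5) depth=16
  - 0.0.0.0/0 clear@0
  ? 101.206.224.1  path d0:-→d1:H2→d2:-→d3:-→d4:-→d5:-→d6:-→d7:-→d8:-→d9:-→d10:-→d11:-→d12:-→d13:H1→d14:-→d15:-→d16:H2→d17:-→d18:-→d19:-→d20:H5  best=H5

== LOOKUPS ==
["H5","H2","H4","H2","H4","H4","H5","H2","H2","H5"]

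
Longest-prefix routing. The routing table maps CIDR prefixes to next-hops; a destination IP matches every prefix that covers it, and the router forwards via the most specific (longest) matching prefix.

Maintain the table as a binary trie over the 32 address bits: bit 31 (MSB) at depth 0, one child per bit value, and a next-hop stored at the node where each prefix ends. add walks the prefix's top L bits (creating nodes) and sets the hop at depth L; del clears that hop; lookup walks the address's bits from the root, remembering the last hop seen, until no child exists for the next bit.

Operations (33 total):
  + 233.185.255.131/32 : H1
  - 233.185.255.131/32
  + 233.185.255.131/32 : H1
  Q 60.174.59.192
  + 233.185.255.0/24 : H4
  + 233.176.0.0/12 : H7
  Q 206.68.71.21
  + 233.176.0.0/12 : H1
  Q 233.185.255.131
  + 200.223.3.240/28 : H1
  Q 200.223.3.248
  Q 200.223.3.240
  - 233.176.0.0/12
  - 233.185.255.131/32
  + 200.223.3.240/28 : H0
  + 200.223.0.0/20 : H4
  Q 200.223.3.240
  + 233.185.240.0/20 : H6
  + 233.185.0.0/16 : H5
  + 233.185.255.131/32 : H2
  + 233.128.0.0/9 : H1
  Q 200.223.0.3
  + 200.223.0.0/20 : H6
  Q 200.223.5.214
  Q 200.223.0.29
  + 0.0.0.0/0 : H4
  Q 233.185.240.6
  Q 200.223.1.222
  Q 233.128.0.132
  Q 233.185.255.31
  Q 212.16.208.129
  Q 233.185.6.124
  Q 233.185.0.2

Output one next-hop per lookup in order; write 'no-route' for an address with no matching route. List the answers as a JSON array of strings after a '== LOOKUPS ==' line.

Process each operation:
  + 233.185.255.131/32 (H1) depth=32
  - 233.185.255.131/32 clear@32
  + 233.185.255.131/32 (H1) depth=32
  Q 60.174.59.192: descend ε ; hops seen [∅] ; pick no-route
  + 233.185.255.0/24 (H4) depth=24
  + 233.176.0.0/12 (H7) depth=12
  Q 206.68.71.21: descend 11 ; hops seen [∅] ; pick no-route
  + 233.176.0.0/12 (H1) depth=12
  Q 233.185.255.131: descend 11101001101110011111111110000011 ; hops seen [H1,H4,H1] ; pick H1
  + 200.223.3.240/28 (H1) depth=28
  Q 200.223.3.248: descend 1100100011011111000000111111 ; hops seen [H1] ; pick H1
  Q 200.223.3.240: descend 1100100011011111000000111111 ; hops seen [H1] ; pick H1
  - 233.176.0.0/12 clear@12
  - 233.185.255.131/32 clear@32
  + 200.223.3.240/28 (H0) depth=28
  + 200.223.0.0/20 (H4) depth=20
  Q 200.223.3.240: descend 1100100011011111000000111111 ; hops seen [H4,H0] ; pick H0
  + 233.185.240.0/20 (H6) depth=20
  + 233.185.0.0/16 (H5) depth=16
  + 233.185.255.131/32 (H2) depth=32
  + 233.128.0.0/9 (H1) depth=9
  Q 200.223.0.3: descend 1100100011011111000000 ; hops seen [H4] ; pick H4
  + 200.223.0.0/20 (H6) depth=20
  Q 200.223.5.214: descend 110010001101111100000 ; hops seen [H6] ; pick H6
  Q 200.223.0.29: descend 1100100011011111000000 ; hops seen [H6] ; pick H6
  + 0.0.0.0/0 (H4) depth=0
  Q 233.185.240.6: descend 11101001101110011111 ; hops seen [H4,H1,H5,H6] ; pick H6
  Q 200.223.1.222: descend 1100100011011111000000 ; hops seen [H4,H6] ; pick H6
  Q 233.128.0.132: descend 1110100110 ; hops seen [H4,H1] ; pick H1
  Q 233.185.255.31: descend 111010011011100111111111 ; hops seen [H4,H1,H5,H6,H4] ; pick H4
  Q 212.16.208.129: descend 110 ; hops seen [H4] ; pick H4
  Q 233.185.6.124: descend 1110100110111001 ; hops seen [H4,H1,H5] ; pick H5
  Q 233.185.0.2: descend 1110100110111001 ; hops seen [H4,H1,H5] ; pick H5

== LOOKUPS ==
["no-route","no-route","H1","H1","H1","H0","H4","H6","H6","H6","H6","H1","H4","H4","H5","H5"]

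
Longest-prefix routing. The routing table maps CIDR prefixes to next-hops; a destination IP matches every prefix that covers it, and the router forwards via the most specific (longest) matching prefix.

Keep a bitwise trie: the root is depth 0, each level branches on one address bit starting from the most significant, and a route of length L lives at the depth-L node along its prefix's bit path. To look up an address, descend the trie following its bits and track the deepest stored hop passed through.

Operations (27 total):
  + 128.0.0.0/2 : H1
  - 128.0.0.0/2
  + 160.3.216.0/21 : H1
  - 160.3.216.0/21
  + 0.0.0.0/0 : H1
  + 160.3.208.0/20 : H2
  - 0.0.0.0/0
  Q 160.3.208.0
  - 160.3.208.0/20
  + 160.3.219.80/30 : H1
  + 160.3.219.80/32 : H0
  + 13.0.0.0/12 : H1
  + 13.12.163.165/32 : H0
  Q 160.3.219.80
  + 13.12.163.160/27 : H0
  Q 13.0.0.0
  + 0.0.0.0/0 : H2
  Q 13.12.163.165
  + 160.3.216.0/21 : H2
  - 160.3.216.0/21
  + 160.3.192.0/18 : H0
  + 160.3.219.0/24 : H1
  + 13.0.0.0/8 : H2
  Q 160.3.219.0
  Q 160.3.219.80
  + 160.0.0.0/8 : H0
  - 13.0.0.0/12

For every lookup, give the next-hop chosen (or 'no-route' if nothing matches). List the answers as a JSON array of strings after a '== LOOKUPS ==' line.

Trace:
  + 128.0.0.0/2 (H1) depth=2
  del 128.0.0.0/2 (clear depth 2)
  + 160.3.216.0/21 (H1) depth=21
  del 160.3.216.0/21 (clear depth 21)
  + 0.0.0.0/0 (H1) depth=0
  + 160.3.208.0/20 (H2) depth=20
  del 0.0.0.0/0 (clear depth 0)
  lookup 160.3.208.0: bits 10100000000000111101 walk d0:-→d1:-→d2:-→d3:-→d4:-→d5:-→d6:-→d7:-→d8:-→d9:-→d10:-→d11:-→d12:-→d13:-→d14:-→d15:-→d16:-→d17:-→d18:-→d19:-→d20:H2 -> H2
  del 160.3.208.0/20 (clear depth 20)
  + 160.3.219.80/30 (H1) depth=30
  + 160.3.219.80/32 (H0) depth=32
  + 13.0.0.0/12 (H1) depth=12
  + 13.12.163.165/32 (H0) depth=32
  lookup 160.3.219.80: bits 10100000000000111101101101010000 walk d0:-→d1:-→d2:-→d3:-→d4:-→d5:-→d6:-→d7:-→d8:-→d9:-→d10:-→d11:-→d12:-→d13:-→d14:-→d15:-→d16:-→d17:-→d18:-→d19:-→d20:-→d21:-→d22:-→d23:-→d24:-→d25:-→d26:-→d27:-→d28:-→d29:-→d30:H1→d31:-→d32:H0 -> H0
  + 13.12.163.160/27 (H0) depth=27
  lookup 13.0.0.0: bits 000011010000 walk d0:-→d1:-→d2:-→d3:-→d4:-→d5:-→d6:-→d7:-→d8:-→d9:-→d10:-→d11:-→d12:H1 -> H1
  + 0.0.0.0/0 (H2) depth=0
  lookup 13.12.163.165: bits 00001101000011001010001110100101 walk d0:H2→d1:-→d2:-→d3:-→d4:-→d5:-→d6:-→d7:-→d8:-→d9:-→d10:-→d11:-→d12:H1→d13:-→d14:-→d15:-→d16:-→d17:-→d18:-→d19:-→d20:-→d21:-→d22:-→d23:-→d24:-→d25:-→d26:-→d27:H0→d28:-→d29:-→d30:-→d31:-→d32:H0 -> H0
  + 160.3.216.0/21 (H2) depth=21
  del 160.3.216.0/21 (clear depth 21)
  + 160.3.192.0/18 (H0) depth=18
  + 160.3.219.0/24 (H1) depth=24
  + 13.0.0.0/8 (H2) depth=8
  lookup 160.3.219.0: bits 1010000000000011110110110 walk d0:H2→d1:-→d2:-→d3:-→d4:-→d5:-→d6:-→d7:-→d8:-→d9:-→d10:-→d11:-→d12:-→d13:-→d14:-→d15:-→d16:-→d17:-→d18:H0→d19:-→d20:-→d21:-→d22:-→d23:-→d24:H1→d25:- -> H1
  lookup 160.3.219.80: bits 10100000000000111101101101010000 walk d0:H2→d1:-→d2:-→d3:-→d4:-→d5:-→d6:-→d7:-→d8:-→d9:-→d10:-→d11:-→d12:-→d13:-→d14:-→d15:-→d16:-→d17:-→d18:H0→d19:-→d20:-→d21:-→d22:-→d23:-→d24:H1→d25:-→d26:-→d27:-→d28:-→d29:-→d30:H1→d31:-→d32:H0 -> H0
  + 160.0.0.0/8 (H0) depth=8
  del 13.0.0.0/12 (clear depth 12)

== LOOKUPS ==
["H2","H0","H1","H0","H1","H0"]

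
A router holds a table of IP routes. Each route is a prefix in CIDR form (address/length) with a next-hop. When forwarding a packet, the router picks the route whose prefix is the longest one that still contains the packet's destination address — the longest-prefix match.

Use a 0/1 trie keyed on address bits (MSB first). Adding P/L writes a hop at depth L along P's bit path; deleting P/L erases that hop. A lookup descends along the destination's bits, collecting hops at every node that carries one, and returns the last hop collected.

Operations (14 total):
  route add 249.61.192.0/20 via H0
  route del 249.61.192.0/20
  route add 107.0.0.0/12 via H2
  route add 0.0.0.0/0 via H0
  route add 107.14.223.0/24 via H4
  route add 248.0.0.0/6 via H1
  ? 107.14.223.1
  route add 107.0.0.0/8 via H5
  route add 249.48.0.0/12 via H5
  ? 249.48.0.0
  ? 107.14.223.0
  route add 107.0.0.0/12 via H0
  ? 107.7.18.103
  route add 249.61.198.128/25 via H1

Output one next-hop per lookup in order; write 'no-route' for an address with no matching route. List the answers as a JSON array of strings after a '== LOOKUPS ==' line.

Process each operation:
  add 249.61.192.0/20 -> H0 at depth 20
  del 249.61.192.0/20 (clear depth 20)
  add 107.0.0.0/12 -> H2 at depth 12
  add 0.0.0.0/0 -> H0 at depth 0
  add 107.14.223.0/24 -> H4 at depth 24
  add 248.0.0.0/6 -> H1 at depth 6
  lookup 107.14.223.1: bits 011010110000111011011111 walk d0:H0→d1:-→d2:-→d3:-→d4:-→d5:-→d6:-→d7:-→d8:-→d9:-→d10:-→d11:-→d12:H2→d13:-→d14:-→d15:-→d16:-→d17:-→d18:-→d19:-→d20:-→d21:-→d22:-→d23:-→d24:H4 -> H4
  add 107.0.0.0/8 -> H5 at depth 8
  add 249.48.0.0/12 -> H5 at depth 12
  lookup 249.48.0.0: bits 111110010011 walk d0:H0→d1:-→d2:-→d3:-→d4:-→d5:-→d6:H1→d7:-→d8:-→d9:-→d10:-→d11:-→d12:H5 -> H5
  lookup 107.14.223.0: bits 011010110000111011011111 walk d0:H0→d1:-→d2:-→d3:-→d4:-→d5:-→d6:-→d7:-→d8:H5→d9:-→d10:-→d11:-→d12:H2→d13:-→d14:-→d15:-→d16:-→d17:-→d18:-→d19:-→d20:-→d21:-→d22:-→d23:-→d24:H4 -> H4
  add 107.0.0.0/12 -> H0 at depth 12
  lookup 107.7.18.103: bits 011010110000 walk d0:H0→d1:-→d2:-→d3:-→d4:-→d5:-→d6:-→d7:-→d8:H5→d9:-→d10:-→d11:-→d12:H0 -> H0
  add 249.61.198.128/25 -> H1 at depth 25

== LOOKUPS ==
["H4","H5","H4","H0"]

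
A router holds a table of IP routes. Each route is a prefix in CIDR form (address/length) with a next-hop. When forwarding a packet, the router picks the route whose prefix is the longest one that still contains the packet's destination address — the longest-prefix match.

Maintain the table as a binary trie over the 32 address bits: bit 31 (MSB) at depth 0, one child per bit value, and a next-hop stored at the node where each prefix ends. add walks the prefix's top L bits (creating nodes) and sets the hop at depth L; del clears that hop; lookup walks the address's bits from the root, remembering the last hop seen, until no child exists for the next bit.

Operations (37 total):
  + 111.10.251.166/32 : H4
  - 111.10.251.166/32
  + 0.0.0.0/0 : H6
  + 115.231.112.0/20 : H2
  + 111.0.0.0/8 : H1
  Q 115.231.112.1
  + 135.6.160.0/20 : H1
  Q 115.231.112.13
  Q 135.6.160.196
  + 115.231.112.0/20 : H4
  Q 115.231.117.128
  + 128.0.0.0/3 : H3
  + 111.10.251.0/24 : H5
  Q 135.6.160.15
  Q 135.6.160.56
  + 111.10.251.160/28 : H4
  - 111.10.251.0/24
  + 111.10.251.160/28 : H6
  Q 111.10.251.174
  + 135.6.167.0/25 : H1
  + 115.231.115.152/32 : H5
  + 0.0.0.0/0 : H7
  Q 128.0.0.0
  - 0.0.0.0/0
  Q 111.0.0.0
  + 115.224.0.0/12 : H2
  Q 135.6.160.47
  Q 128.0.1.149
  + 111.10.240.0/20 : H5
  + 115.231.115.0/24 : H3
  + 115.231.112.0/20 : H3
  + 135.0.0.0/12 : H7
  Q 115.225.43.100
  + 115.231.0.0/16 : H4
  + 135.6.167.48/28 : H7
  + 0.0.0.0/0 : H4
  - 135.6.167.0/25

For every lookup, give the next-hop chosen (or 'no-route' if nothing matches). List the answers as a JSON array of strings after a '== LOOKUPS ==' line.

Trace:
  + 111.10.251.166/32 (H4) depth=32
  - 111.10.251.166/32 clear@32
  + 0.0.0.0/0 (H6) depth=0
  + 115.231.112.0/20 (H2) depth=20
  + 111.0.0.0/8 (H1) depth=8
  ? 115.231.112.1  path d0:H6→d1:-→d2:-→d3:-→d4:-→d5:-→d6:-→d7:-→d8:-→d9:-→d10:-→d11:-→d12:-→d13:-→d14:-→d15:-→d16:-→d17:-→d18:-→d19:-→d20:H2  best=H2
  + 135.6.160.0/20 (H1) depth=20
  ? 115.231.112.13  path d0:H6→d1:-→d2:-→d3:-→d4:-→d5:-→d6:-→d7:-→d8:-→d9:-→d10:-→d11:-→d12:-→d13:-→d14:-→d15:-→d16:-→d17:-→d18:-→d19:-→d20:H2  best=H2
  ? 135.6.160.196  path d0:H6→d1:-→d2:-→d3:-→d4:-→d5:-→d6:-→d7:-→d8:-→d9:-→d10:-→d11:-→d12:-→d13:-→d14:-→d15:-→d16:-→d17:-→d18:-→d19:-→d20:H1  best=H1
  + 115.231.112.0/20 (H4) depth=20
  ? 115.231.117.128  path d0:H6→d1:-→d2:-→d3:-→d4:-→d5:-→d6:-→d7:-→d8:-→d9:-→d10:-→d11:-→d12:-→d13:-→d14:-→d15:-→d16:-→d17:-→d18:-→d19:-→d20:H4  best=H4
  + 128.0.0.0/3 (H3) depth=3
  + 111.10.251.0/24 (H5) depth=24
  ? 135.6.160.15  path d0:H6→d1:-→d2:-→d3:H3→d4:-→d5:-→d6:-→d7:-→d8:-→d9:-→d10:-→d11:-→d12:-→d13:-→d14:-→d15:-→d16:-→d17:-→d18:-→d19:-→d20:H1  best=H1
  ? 135.6.160.56  path d0:H6→d1:-→d2:-→d3:H3→d4:-→d5:-→d6:-→d7:-→d8:-→d9:-→d10:-→d11:-→d12:-→d13:-→d14:-→d15:-→d16:-→d17:-→d18:-→d19:-→d20:H1  best=H1
  + 111.10.251.160/28 (H4) depth=28
  - 111.10.251.0/24 clear@24
  + 111.10.251.160/28 (H6) depth=28
  ? 111.10.251.174  path d0:H6→d1:-→d2:-→d3:-→d4:-→d5:-→d6:-→d7:-→d8:H1→d9:-→d10:-→d11:-→d12:-→d13:-→d14:-→d15:-→d16:-→d17:-→d18:-→d19:-→d20:-→d21:-→d22:-→d23:-→d24:-→d25:-→d26:-→d27:-→d28:H6  best=H6
  + 135.6.167.0/25 (H1) depth=25
  + 115.231.115.152/32 (H5) depth=32
  + 0.0.0.0/0 (H7) depth=0
  ? 128.0.0.0  path d0:H7→d1:-→d2:-→d3:H3→d4:-→d5:-  best=H3
  - 0.0.0.0/0 clear@0
  ? 111.0.0.0  path d0:-→d1:-→d2:-→d3:-→d4:-→d5:-→d6:-→d7:-→d8:H1→d9:-→d10:-→d11:-→d12:-  best=H1
  + 115.224.0.0/12 (H2) depth=12
  ? 135.6.160.47  path d0:-→d1:-→d2:-→d3:H3→d4:-→d5:-→d6:-→d7:-→d8:-→d9:-→d10:-→d11:-→d12:-→d13:-→d14:-→d15:-→d16:-→d17:-→d18:-→d19:-→d20:H1→d21:-  best=H1
  ? 128.0.1.149  path d0:-→d1:-→d2:-→d3:H3→d4:-→d5:-  best=H3
  + 111.10.240.0/20 (H5) depth=20
  + 115.231.115.0/24 (H3) depth=24
  + 115.231.112.0/20 (H3) depth=20
  + 135.0.0.0/12 (H7) depth=12
  ? 115.225.43.100  path d0:-→d1:-→d2:-→d3:-→d4:-→d5:-→d6:-→d7:-→d8:-→d9:-→d10:-→d11:-→d12:H2→d13:-  best=H2
  + 115.231.0.0/16 (H4) depth=16
  + 135.6.167.48/28 (H7) depth=28
  + 0.0.0.0/0 (H4) depth=0
  - 135.6.167.0/25 clear@25

== LOOKUPS ==
["H2","H2","H1","H4","H1","H1","H6","H3","H1","H1","H3","H2"]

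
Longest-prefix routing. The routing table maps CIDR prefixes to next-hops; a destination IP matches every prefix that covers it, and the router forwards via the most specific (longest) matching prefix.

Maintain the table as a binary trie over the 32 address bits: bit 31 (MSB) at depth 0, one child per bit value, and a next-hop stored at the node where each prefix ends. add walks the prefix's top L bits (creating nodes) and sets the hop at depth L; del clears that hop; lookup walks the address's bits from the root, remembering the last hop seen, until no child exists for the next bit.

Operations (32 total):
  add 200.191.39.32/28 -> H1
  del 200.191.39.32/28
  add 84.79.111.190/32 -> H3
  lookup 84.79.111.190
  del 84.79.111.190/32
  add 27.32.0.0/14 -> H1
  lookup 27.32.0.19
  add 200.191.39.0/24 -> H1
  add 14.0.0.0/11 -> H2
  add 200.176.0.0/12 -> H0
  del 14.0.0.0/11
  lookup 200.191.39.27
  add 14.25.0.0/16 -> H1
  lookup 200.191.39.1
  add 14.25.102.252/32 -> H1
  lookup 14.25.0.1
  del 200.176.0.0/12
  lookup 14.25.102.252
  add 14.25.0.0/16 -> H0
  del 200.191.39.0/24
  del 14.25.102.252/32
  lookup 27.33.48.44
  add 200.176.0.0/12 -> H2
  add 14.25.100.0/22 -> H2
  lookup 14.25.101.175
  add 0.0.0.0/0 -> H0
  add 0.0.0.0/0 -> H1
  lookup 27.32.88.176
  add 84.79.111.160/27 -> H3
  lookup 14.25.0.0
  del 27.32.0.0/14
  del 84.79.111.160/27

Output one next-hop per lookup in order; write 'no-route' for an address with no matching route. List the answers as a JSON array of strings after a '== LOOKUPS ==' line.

Trace:
  + 200.191.39.32/28 (H1) depth=28
  - 200.191.39.32/28 clear@28
  + 84.79.111.190/32 (H3) depth=32
  Q 84.79.111.190: descend 01010100010011110110111110111110 ; hops seen [H3] ; pick H3
  - 84.79.111.190/32 clear@32
  + 27.32.0.0/14 (H1) depth=14
  Q 27.32.0.19: descend 00011011001000 ; hops seen [H1] ; pick H1
  + 200.191.39.0/24 (H1) depth=24
  + 14.0.0.0/11 (H2) depth=11
  + 200.176.0.0/12 (H0) depth=12
  - 14.0.0.0/11 clear@11
  Q 200.191.39.27: descend 11001000101111110010011100 ; hops seen [H0,H1] ; pick H1
  + 14.25.0.0/16 (H1) depth=16
  Q 200.191.39.1: descend 11001000101111110010011100 ; hops seen [H0,H1] ; pick H1
  + 14.25.102.252/32 (H1) depth=32
  Q 14.25.0.1: descend 00001110000110010 ; hops seen [H1] ; pick H1
  - 200.176.0.0/12 clear@12
  Q 14.25.102.252: descend 00001110000110010110011011111100 ; hops seen [H1,H1] ; pick H1
  + 14.25.0.0/16 (H0) depth=16
  - 200.191.39.0/24 clear@24
  - 14.25.102.252/32 clear@32
  Q 27.33.48.44: descend 00011011001000 ; hops seen [H1] ; pick H1
  + 200.176.0.0/12 (H2) depth=12
  + 14.25.100.0/22 (H2) depth=22
  Q 14.25.101.175: descend 0000111000011001011001 ; hops seen [H0,H2] ; pick H2
  + 0.0.0.0/0 (H0) depth=0
  + 0.0.0.0/0 (H1) depth=0
  Q 27.32.88.176: descend 00011011001000 ; hops seen [H1,H1] ; pick H1
  + 84.79.111.160/27 (H3) depth=27
  Q 14.25.0.0: descend 00001110000110010 ; hops seen [H1,H0] ; pick H0
  - 27.32.0.0/14 clear@14
  - 84.79.111.160/27 clear@27

== LOOKUPS ==
["H3","H1","H1","H1","H1","H1","H1","H2","H1","H0"]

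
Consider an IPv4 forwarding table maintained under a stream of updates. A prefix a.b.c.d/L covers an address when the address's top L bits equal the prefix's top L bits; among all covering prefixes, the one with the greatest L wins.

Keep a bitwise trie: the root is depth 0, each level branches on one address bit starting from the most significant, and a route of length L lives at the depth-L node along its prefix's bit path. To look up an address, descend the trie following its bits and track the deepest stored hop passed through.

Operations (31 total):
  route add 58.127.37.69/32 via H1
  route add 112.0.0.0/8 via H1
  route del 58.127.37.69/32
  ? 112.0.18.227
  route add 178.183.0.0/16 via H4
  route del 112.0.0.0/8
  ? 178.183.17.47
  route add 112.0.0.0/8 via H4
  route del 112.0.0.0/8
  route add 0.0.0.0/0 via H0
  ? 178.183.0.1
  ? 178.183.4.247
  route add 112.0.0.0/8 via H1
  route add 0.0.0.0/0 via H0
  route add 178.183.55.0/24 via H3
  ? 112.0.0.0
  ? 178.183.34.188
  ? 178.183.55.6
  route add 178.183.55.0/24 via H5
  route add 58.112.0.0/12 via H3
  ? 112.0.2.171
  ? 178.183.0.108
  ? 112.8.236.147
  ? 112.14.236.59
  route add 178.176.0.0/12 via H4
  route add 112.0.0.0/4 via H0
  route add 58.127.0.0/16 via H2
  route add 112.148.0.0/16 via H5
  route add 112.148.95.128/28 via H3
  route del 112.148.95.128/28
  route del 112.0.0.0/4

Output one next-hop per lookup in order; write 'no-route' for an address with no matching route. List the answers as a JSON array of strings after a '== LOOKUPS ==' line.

Process each operation:
  + 58.127.37.69/32 (H1) depth=32
  + 112.0.0.0/8 (H1) depth=8
  - 58.127.37.69/32 clear@32
  Q 112.0.18.227: descend 01110000 ; hops seen [H1] ; pick H1
  + 178.183.0.0/16 (H4) depth=16
  - 112.0.0.0/8 clear@8
  Q 178.183.17.47: descend 1011001010110111 ; hops seen [H4] ; pick H4
  + 112.0.0.0/8 (H4) depth=8
  - 112.0.0.0/8 clear@8
  + 0.0.0.0/0 (H0) depth=0
  Q 178.183.0.1: descend 1011001010110111 ; hops seen [H0,H4] ; pick H4
  Q 178.183.4.247: descend 1011001010110111 ; hops seen [H0,H4] ; pick H4
  + 112.0.0.0/8 (H1) depth=8
  + 0.0.0.0/0 (H0) depth=0
  + 178.183.55.0/24 (H3) depth=24
  Q 112.0.0.0: descend 01110000 ; hops seen [H0,H1] ; pick H1
  Q 178.183.34.188: descend 1011001010110111001 ; hops seen [H0,H4] ; pick H4
  Q 178.183.55.6: descend 101100101011011100110111 ; hops seen [H0,H4,H3] ; pick H3
  + 178.183.55.0/24 (H5) depth=24
  + 58.112.0.0/12 (H3) depth=12
  Q 112.0.2.171: descend 01110000 ; hops seen [H0,H1] ; pick H1
  Q 178.183.0.108: descend 101100101011011100 ; hops seen [H0,H4] ; pick H4
  Q 112.8.236.147: descend 01110000 ; hops seen [H0,H1] ; pick H1
  Q 112.14.236.59: descend 01110000 ; hops seen [H0,H1] ; pick H1
  + 178.176.0.0/12 (H4) depth=12
  + 112.0.0.0/4 (H0) depth=4
  + 58.127.0.0/16 (H2) depth=16
  + 112.148.0.0/16 (H5) depth=16
  + 112.148.95.128/28 (H3) depth=28
  - 112.148.95.128/28 clear@28
  - 112.0.0.0/4 clear@4

== LOOKUPS ==
["H1","H4","H4","H4","H1","H4","H3","H1","H4","H1","H1"]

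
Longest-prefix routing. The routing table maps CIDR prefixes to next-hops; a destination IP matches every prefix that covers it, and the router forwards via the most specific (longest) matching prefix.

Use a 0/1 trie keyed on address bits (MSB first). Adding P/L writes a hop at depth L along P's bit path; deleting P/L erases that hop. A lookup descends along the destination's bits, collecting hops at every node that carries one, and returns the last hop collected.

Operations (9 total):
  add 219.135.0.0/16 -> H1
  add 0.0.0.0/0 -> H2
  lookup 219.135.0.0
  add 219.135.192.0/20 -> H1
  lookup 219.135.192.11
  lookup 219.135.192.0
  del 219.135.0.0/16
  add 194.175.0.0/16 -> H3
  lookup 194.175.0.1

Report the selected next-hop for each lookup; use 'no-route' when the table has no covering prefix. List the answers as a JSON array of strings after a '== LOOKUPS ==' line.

Apply in order:
  + 219.135.0.0/16 (H1) depth=16
  + 0.0.0.0/0 (H2) depth=0
  Q 219.135.0.0: descend 1101101110000111 ; hops seen [H2,H1] ; pick H1
  + 219.135.192.0/20 (H1) depth=20
  Q 219.135.192.11: descend 11011011100001111100 ; hops seen [H2,H1,H1] ; pick H1
  Q 219.135.192.0: descend 11011011100001111100 ; hops seen [H2,H1,H1] ; pick H1
  del 219.135.0.0/16 (clear depth 16)
  + 194.175.0.0/16 (H3) depth=16
  Q 194.175.0.1: descend 1100001010101111 ; hops seen [H2,H3] ; pick H3

== LOOKUPS ==
["H1","H1","H1","H3"]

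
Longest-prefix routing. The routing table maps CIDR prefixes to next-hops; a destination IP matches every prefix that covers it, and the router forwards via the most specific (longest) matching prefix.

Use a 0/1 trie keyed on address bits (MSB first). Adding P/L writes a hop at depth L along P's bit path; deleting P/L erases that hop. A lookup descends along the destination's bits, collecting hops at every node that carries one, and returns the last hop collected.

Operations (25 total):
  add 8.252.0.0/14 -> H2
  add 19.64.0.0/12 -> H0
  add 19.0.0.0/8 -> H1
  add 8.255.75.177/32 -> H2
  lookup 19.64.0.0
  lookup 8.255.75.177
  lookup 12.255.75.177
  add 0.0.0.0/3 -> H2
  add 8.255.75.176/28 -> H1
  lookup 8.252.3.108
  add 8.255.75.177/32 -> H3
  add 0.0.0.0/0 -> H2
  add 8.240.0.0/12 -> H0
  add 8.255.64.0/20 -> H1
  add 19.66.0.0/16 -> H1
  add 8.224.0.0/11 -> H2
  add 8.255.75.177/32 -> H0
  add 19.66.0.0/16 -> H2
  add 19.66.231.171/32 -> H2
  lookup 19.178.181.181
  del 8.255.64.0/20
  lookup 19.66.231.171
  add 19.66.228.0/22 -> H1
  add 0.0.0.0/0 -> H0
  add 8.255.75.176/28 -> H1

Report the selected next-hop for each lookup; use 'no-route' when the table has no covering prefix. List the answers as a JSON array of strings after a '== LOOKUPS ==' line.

Trace:
  add 8.252.0.0/14 -> H2 at depth 14
  add 19.64.0.0/12 -> H0 at depth 12
  add 19.0.0.0/8 -> H1 at depth 8
  add 8.255.75.177/32 -> H2 at depth 32
  Q 19.64.0.0: descend 000100110100 ; hops seen [H1,H0] ; pick H0
  Q 8.255.75.177: descend 00001000111111110100101110110001 ; hops seen [H2,H2] ; pick H2
  Q 12.255.75.177: descend 00001 ; hops seen [∅] ; pick no-route
  add 0.0.0.0/3 -> H2 at depth 3
  add 8.255.75.176/28 -> H1 at depth 28
  Q 8.252.3.108: descend 00001000111111 ; hops seen [H2,H2] ; pick H2
  add 8.255.75.177/32 -> H3 at depth 32
  add 0.0.0.0/0 -> H2 at depth 0
  add 8.240.0.0/12 -> H0 at depth 12
  add 8.255.64.0/20 -> H1 at depth 20
  add 19.66.0.0/16 -> H1 at depth 16
  add 8.224.0.0/11 -> H2 at depth 11
  add 8.255.75.177/32 -> H0 at depth 32
  add 19.66.0.0/16 -> H2 at depth 16
  add 19.66.231.171/32 -> H2 at depth 32
  Q 19.178.181.181: descend 00010011 ; hops seen [H2,H2,H1] ; pick H1
  - 8.255.64.0/20 clear@20
  Q 19.66.231.171: descend 00010011010000101110011110101011 ; hops seen [H2,H2,H1,H0,H2,H2] ; pick H2
  add 19.66.228.0/22 -> H1 at depth 22
  add 0.0.0.0/0 -> H0 at depth 0
  add 8.255.75.176/28 -> H1 at depth 28

== LOOKUPS ==
["H0","H2","no-route","H2","H1","H2"]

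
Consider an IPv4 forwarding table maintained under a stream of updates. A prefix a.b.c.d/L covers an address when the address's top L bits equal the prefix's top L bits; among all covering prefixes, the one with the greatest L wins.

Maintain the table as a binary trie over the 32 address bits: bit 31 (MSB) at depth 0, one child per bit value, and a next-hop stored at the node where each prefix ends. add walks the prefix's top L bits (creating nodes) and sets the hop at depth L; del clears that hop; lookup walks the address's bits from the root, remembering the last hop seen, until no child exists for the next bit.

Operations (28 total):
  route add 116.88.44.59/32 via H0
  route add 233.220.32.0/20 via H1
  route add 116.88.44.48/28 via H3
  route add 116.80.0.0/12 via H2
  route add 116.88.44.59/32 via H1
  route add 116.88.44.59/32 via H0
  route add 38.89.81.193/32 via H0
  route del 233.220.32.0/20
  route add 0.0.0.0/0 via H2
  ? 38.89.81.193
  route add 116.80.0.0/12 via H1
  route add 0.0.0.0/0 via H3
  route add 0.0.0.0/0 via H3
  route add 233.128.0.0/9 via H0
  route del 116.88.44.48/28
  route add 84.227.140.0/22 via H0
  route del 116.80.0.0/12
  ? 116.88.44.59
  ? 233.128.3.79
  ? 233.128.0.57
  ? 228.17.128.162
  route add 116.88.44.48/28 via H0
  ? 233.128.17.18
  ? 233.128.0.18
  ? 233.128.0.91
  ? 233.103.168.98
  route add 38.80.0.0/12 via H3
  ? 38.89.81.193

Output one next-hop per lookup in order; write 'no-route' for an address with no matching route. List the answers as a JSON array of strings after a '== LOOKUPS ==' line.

Apply in order:
  + 116.88.44.59/32 (H0) depth=32
  + 233.220.32.0/20 (H1) depth=20
  + 116.88.44.48/28 (H3) depth=28
  + 116.80.0.0/12 (H2) depth=12
  + 116.88.44.59/32 (H1) depth=32
  + 116.88.44.59/32 (H0) depth=32
  + 38.89.81.193/32 (H0) depth=32
  - 233.220.32.0/20 clear@20
  + 0.0.0.0/0 (H2) depth=0
  ? 38.89.81.193  path d0:H2→d1:-→d2:-→d3:-→d4:-→d5:-→d6:-→d7:-→d8:-→d9:-→d10:-→d11:-→d12:-→d13:-→d14:-→d15:-→d16:-→d17:-→d18:-→d19:-→d20:-→d21:-→d22:-→d23:-→d24:-→d25:-→d26:-→d27:-→d28:-→d29:-→d30:-→d31:-→d32:H0  best=H0
  + 116.80.0.0/12 (H1) depth=12
  + 0.0.0.0/0 (H3) depth=0
  + 0.0.0.0/0 (H3) depth=0
  + 233.128.0.0/9 (H0) depth=9
  - 116.88.44.48/28 clear@28
  + 84.227.140.0/22 (H0) depth=22
  - 116.80.0.0/12 clear@12
  ? 116.88.44.59  path d0:H3→d1:-→d2:-→d3:-→d4:-→d5:-→d6:-→d7:-→d8:-→d9:-→d10:-→d11:-→d12:-→d13:-→d14:-→d15:-→d16:-→d17:-→d18:-→d19:-→d20:-→d21:-→d22:-→d23:-→d24:-→d25:-→d26:-→d27:-→d28:-→d29:-→d30:-→d31:-→d32:H0  best=H0
  ? 233.128.3.79  path d0:H3→d1:-→d2:-→d3:-→d4:-→d5:-→d6:-→d7:-→d8:-→d9:H0  best=H0
  ? 233.128.0.57  path d0:H3→d1:-→d2:-→d3:-→d4:-→d5:-→d6:-→d7:-→d8:-→d9:H0  best=H0
  ? 228.17.128.162  path d0:H3→d1:-→d2:-→d3:-→d4:-  best=H3
  + 116.88.44.48/28 (H0) depth=28
  ? 233.128.17.18  path d0:H3→d1:-→d2:-→d3:-→d4:-→d5:-→d6:-→d7:-→d8:-→d9:H0  best=H0
  ? 233.128.0.18  path d0:H3→d1:-→d2:-→d3:-→d4:-→d5:-→d6:-→d7:-→d8:-→d9:H0  best=H0
  ? 233.128.0.91  path d0:H3→d1:-→d2:-→d3:-→d4:-→d5:-→d6:-→d7:-→d8:-→d9:H0  best=H0
  ? 233.103.168.98  path d0:H3→d1:-→d2:-→d3:-→d4:-→d5:-→d6:-→d7:-→d8:-  best=H3
  + 38.80.0.0/12 (H3) depth=12
  ? 38.89.81.193  path d0:H3→d1:-→d2:-→d3:-→d4:-→d5:-→d6:-→d7:-→d8:-→d9:-→d10:-→d11:-→d12:H3→d13:-→d14:-→d15:-→d16:-→d17:-→d18:-→d19:-→d20:-→d21:-→d22:-→d23:-→d24:-→d25:-→d26:-→d27:-→d28:-→d29:-→d30:-→d31:-→d32:H0  best=H0

== LOOKUPS ==
["H0","H0","H0","H0","H3","H0","H0","H0","H3","H0"]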